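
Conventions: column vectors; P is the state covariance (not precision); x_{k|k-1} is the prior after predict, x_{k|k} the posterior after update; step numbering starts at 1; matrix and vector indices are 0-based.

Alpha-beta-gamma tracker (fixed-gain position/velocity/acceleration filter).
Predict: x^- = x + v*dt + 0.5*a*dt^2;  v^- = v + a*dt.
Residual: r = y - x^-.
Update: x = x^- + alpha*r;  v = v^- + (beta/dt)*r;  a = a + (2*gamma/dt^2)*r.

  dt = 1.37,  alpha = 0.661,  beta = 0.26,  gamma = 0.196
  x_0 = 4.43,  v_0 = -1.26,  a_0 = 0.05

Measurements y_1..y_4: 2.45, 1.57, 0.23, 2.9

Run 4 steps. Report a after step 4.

a_post = 0.9972

step 1: x_pred=2.7507  r=-0.3007  x^+=2.5519  v^+=-1.2486  a^+=-0.0128
step 2: x_pred=0.8294  r=0.7406  x^+=1.3189  v^+=-1.1256  a^+=0.1419
step 3: x_pred=-0.0899  r=0.3199  x^+=0.1215  v^+=-0.8705  a^+=0.2087
step 4: x_pred=-0.8752  r=3.7752  x^+=1.6202  v^+=0.1319  a^+=0.9972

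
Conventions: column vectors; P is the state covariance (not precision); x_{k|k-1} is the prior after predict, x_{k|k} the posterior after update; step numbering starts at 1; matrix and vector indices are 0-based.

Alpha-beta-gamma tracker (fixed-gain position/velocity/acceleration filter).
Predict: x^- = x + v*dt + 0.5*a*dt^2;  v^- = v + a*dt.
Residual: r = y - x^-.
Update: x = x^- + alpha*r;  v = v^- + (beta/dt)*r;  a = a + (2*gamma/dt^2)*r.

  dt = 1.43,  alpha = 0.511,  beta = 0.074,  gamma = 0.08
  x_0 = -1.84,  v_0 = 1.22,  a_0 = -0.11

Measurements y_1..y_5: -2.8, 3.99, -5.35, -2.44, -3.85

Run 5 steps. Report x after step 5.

x_post = -3.6572

step 1: x_pred=-0.2079  r=-2.5921  x^+=-1.5324  v^+=0.9286  a^+=-0.3128
step 2: x_pred=-0.5244  r=4.5144  x^+=1.7824  v^+=0.7148  a^+=0.0404
step 3: x_pred=2.8460  r=-8.1960  x^+=-1.3422  v^+=0.3485  a^+=-0.6009
step 4: x_pred=-1.4582  r=-0.9818  x^+=-1.9599  v^+=-0.5616  a^+=-0.6777
step 5: x_pred=-3.4558  r=-0.3942  x^+=-3.6572  v^+=-1.5511  a^+=-0.7085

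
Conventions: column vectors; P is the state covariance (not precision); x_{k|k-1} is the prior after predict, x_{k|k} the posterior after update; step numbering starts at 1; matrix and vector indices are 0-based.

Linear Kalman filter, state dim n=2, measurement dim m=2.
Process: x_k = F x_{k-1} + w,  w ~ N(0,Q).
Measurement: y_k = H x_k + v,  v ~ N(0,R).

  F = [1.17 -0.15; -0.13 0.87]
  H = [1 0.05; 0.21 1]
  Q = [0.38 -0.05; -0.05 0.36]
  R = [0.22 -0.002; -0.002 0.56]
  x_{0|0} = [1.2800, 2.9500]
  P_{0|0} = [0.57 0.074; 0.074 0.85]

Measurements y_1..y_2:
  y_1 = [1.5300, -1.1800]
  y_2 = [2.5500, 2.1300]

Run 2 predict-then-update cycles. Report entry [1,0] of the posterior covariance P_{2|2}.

P_post[1,0] = -0.0521

step 1: x^-=[1.0551, 2.4001]  P^-=[1.1534 -0.1709; -0.1709 0.9963]  S=[1.3588 0.1174; 0.1174 1.5354]  K=[0.8441 -0.0181; -0.1441 0.6365]  nu=[0.3549, -3.8017]  x^+=[1.4233, -0.0709]  P^+=[0.1883 -0.0513; -0.0513 0.3675]
step 2: x^-=[1.6759, -0.2467]  P^-=[0.6641 -0.1799; -0.1799 0.6530]  S=[0.8677 -0.0117; -0.0117 1.1667]  K=[0.7546 -0.0271; -0.1626 0.5257]  nu=[0.8864, 2.0247]  x^+=[2.2899, 0.6735]  P^+=[0.1687 -0.0521; -0.0521 0.3056]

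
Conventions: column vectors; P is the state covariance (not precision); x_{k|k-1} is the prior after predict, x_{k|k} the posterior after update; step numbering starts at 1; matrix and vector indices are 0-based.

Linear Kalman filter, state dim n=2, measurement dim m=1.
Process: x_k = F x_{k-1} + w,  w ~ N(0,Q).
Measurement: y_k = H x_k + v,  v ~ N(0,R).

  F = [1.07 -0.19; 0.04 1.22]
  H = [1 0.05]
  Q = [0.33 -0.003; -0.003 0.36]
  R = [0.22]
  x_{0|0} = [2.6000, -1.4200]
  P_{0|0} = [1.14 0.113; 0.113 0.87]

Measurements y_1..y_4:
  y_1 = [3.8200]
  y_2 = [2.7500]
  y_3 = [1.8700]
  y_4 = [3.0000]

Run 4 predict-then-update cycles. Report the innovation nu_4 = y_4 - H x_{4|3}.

innov = [0.5384]

step 1: x^-=[3.0518, -1.6284]  P^-=[1.6206 -0.0092; -0.0092 1.6678]  S=[1.8439]  K=[0.8787; 0.0402]  nu=[0.8496]  x^+=[3.7983, -1.5942]  P^+=[0.1970 -0.0744; -0.0744 1.6648]
step 2: x^-=[4.3671, -1.7930]  P^-=[0.6459 -0.4770; -0.4770 2.8309]  S=[0.8253]  K=[0.7538; -0.4065]  nu=[-1.5275]  x^+=[3.2158, -1.1721]  P^+=[0.1770 -0.2242; -0.2242 2.6946]
step 3: x^-=[3.6636, -1.3014]  P^-=[0.7211 -0.9109; -0.9109 4.3490]  S=[0.8609]  K=[0.7847; -0.8055]  nu=[-1.7285]  x^+=[2.3072, 0.0910]  P^+=[0.1910 -0.3667; -0.3667 3.7904]
step 4: x^-=[2.4514, 0.2033]  P^-=[0.8346 -1.3494; -1.3494 5.9661]  S=[0.9346]  K=[0.8208; -1.1247]  nu=[0.5384]  x^+=[2.8934, -0.4022]  P^+=[0.2049 -0.4866; -0.4866 4.7840]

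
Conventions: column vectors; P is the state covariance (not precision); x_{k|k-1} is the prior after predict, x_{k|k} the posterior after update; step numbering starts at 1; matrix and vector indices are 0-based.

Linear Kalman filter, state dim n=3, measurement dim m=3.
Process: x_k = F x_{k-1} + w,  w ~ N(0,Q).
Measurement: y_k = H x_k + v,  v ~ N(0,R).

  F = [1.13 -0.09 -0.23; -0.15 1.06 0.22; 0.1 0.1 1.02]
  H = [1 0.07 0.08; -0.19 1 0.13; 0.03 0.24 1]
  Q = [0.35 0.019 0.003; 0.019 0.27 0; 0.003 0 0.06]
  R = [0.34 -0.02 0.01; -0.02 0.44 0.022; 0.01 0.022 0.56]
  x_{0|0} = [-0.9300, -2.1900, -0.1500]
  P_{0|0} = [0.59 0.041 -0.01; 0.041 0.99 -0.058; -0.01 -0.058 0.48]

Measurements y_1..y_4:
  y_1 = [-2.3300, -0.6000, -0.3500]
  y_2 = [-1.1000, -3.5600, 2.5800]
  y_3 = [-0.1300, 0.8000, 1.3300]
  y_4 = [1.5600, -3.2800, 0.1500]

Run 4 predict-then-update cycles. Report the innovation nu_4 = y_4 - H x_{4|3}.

innov = [2.4834, -3.2498, -0.5107]

step 1: x^-=[-0.8193, -2.2149, -0.4650]  P^-=[1.1312 -0.1376 -0.0522; -0.1376 1.3794 0.1449; -0.0522 0.1449 0.5621]  S=[1.4556 -0.2614 0.0393; -0.2614 1.9623 0.5809; 0.0393 0.5809 1.2670]  K=[0.7553 -0.0736 -0.0302; 0.1100 0.7305 0.0340; -0.0164 -0.0293 0.4838]  nu=[-1.3185, 1.5197, 0.6712]  x^+=[-1.9472, -1.2270, -0.1632]  P^+=[0.2593 0.0037 -0.0197; 0.0037 0.3261 -0.0422; -0.0197 -0.0422 0.2808]
step 2: x^-=[-2.0523, -1.0445, -0.4839]  P^-=[0.7063 -0.0603 -0.0535; -0.0603 0.6363 0.0501; -0.0535 0.0501 0.3455]  S=[1.0352 -0.1672 0.0058; -0.1672 1.1462 0.2782; 0.0058 0.2782 0.9628]  K=[0.6627 -0.0713 -0.0320; 0.0809 0.5722 0.0430; -0.0239 -0.0016 0.3703]  nu=[1.0642, -2.8425, 3.3762]  x^+=[-1.2523, -2.4398, 0.7453]  P^+=[0.2280 0.0006 -0.0198; 0.0006 0.2543 -0.0236; -0.0198 -0.0236 0.2133]
step 3: x^-=[-1.3670, -2.2344, 0.3910]  P^-=[0.6637 -0.0534 -0.0432; -0.0534 0.5613 0.0480; -0.0432 0.0480 0.2779]  S=[0.9943 -0.1573 0.0096; -0.1573 1.0649 0.2475; 0.0096 0.2475 0.8906]  K=[0.6492 -0.0715 -0.0277; 0.0748 0.5414 0.0522; -0.0193 0.0092 0.3212]  nu=[1.3621, 2.7238, 1.5163]  x^+=[-0.7195, -0.5787, 0.8769]  P^+=[0.2233 -0.0004 -0.0172; -0.0004 0.2398 -0.0157; -0.0172 -0.0157 0.1842]
step 4: x^-=[-0.9627, -0.3125, 0.7646]  P^-=[0.6551 -0.0523 -0.0348; -0.0523 0.5474 0.0483; -0.0348 0.0483 0.2495]  S=[0.9871 -0.1548 0.0156; -0.1548 1.0494 0.2392; 0.0156 0.2392 0.8620]  K=[0.6463 -0.0719 -0.0238; 0.0728 0.5348 0.0569; -0.0142 0.0132 0.2983]  nu=[2.4834, -3.2498, -0.5107]  x^+=[0.8883, -1.8989, 0.5341]  P^+=[0.2222 -0.0010 -0.0149; -0.0010 0.2365 -0.0124; -0.0149 -0.0124 0.1706]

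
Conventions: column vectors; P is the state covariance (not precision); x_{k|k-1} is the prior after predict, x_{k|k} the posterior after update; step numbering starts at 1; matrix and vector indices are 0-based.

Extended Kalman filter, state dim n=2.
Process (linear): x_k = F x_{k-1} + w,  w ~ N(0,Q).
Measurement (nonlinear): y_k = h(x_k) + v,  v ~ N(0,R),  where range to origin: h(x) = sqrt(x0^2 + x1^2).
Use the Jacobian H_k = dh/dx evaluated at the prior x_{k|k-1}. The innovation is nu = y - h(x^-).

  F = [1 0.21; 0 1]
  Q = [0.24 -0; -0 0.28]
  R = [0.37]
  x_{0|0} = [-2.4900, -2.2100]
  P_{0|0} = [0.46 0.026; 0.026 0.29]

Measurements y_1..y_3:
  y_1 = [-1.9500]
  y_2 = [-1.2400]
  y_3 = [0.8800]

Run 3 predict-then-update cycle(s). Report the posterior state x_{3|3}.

x_post = [-0.4423, 0.6438]

step 1: x^-=[-2.9541, -2.2100]  P^-=[0.7237 0.0869; 0.0869 0.5700]  H_jac=[-0.8007 -0.5990]  S=[1.1219]  K=[-0.5629; -0.3664]  nu=[-5.6393]  x^+=[0.2204, -0.1440]  P^+=[0.3682 -0.1445; -0.1445 0.4194]
step 2: x^-=[0.1901, -0.1440]  P^-=[0.5660 -0.0564; -0.0564 0.6994]  H_jac=[0.7972 -0.6037]  S=[1.0389]  K=[0.4671; -0.4497]  nu=[-1.4785]  x^+=[-0.5005, 0.5209]  P^+=[0.3393 0.1618; 0.1618 0.4893]
step 3: x^-=[-0.3911, 0.5209]  P^-=[0.6689 0.2646; 0.2646 0.7693]  H_jac=[-0.6004 0.7997]  S=[0.8490]  K=[-0.2238; 0.5375]  nu=[0.2286]  x^+=[-0.4423, 0.6438]  P^+=[0.6263 0.3667; 0.3667 0.5241]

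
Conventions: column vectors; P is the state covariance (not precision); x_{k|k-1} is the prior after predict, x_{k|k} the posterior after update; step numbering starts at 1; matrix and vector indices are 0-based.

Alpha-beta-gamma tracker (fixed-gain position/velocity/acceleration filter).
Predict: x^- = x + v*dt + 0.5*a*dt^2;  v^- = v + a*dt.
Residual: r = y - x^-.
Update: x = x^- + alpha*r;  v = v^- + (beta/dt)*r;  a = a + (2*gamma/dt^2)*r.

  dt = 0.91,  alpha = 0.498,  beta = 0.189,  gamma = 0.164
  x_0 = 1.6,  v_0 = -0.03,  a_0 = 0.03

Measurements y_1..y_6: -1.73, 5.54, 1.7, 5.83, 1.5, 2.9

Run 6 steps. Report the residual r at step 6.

resid = -4.3640

step 1: x_pred=1.5851  r=-3.3151  x^+=-0.0658  v^+=-0.6912  a^+=-1.2831
step 2: x_pred=-1.2261  r=6.7661  x^+=2.1434  v^+=-0.4536  a^+=1.3969
step 3: x_pred=2.3091  r=-0.6091  x^+=2.0057  v^+=0.6911  a^+=1.1556
step 4: x_pred=3.1131  r=2.7169  x^+=4.4661  v^+=2.3070  a^+=2.2318
step 5: x_pred=7.4896  r=-5.9896  x^+=4.5068  v^+=3.0939  a^+=-0.1406
step 6: x_pred=7.2640  r=-4.3640  x^+=5.0907  v^+=2.0596  a^+=-1.8692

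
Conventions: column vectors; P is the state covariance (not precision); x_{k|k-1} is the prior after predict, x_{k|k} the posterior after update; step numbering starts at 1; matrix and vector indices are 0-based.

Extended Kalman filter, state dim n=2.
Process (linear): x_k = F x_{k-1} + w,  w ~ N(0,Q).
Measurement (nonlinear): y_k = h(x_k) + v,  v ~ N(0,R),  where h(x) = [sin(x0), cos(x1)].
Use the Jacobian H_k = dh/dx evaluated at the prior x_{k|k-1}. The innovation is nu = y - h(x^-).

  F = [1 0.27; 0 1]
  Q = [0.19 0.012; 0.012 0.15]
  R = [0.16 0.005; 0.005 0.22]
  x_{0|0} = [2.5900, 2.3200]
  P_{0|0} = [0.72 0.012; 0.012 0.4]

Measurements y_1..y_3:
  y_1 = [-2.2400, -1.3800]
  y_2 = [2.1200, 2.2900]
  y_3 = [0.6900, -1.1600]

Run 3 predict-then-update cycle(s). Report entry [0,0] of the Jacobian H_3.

step 1: x^-=[3.2164, 2.3200]  P^-=[0.9456 0.1320; 0.1320 0.5500]  H_jac=[-0.9972 0.0000; 0.0000 -0.7322]  S=[1.1004 0.1014; 0.1014 0.5149]  K=[-0.8552 -0.0193; -0.0484 -0.7726]  nu=[-2.1653, -0.6989]  x^+=[5.0817, 2.9649]  P^+=[0.1373 0.0116; 0.0116 0.2325]
step 2: x^-=[5.8822, 2.9649]  P^-=[0.3505 0.0864; 0.0864 0.3825]  H_jac=[0.9207 0.0000; 0.0000 -0.1758]  S=[0.4571 -0.0090; -0.0090 0.2318]  K=[0.7053 -0.0382; 0.1685 -0.2835]  nu=[2.5103, 3.2744]  x^+=[7.5276, 2.4596]  P^+=[0.1224 0.0277; 0.0277 0.3500]
step 3: x^-=[8.1916, 2.4596]  P^-=[0.3528 0.1342; 0.1342 0.5000]  H_jac=[-0.3313 0.0000; 0.0000 -0.6304]  S=[0.1987 0.0330; 0.0330 0.4187]  K=[-0.5620 -0.1578; -0.1000 -0.7449]  nu=[-0.2535, -0.3837]  x^+=[8.3947, 2.7707]  P^+=[0.2738 0.0595; 0.0595 0.2608]

H_jac[0,0] = -0.3313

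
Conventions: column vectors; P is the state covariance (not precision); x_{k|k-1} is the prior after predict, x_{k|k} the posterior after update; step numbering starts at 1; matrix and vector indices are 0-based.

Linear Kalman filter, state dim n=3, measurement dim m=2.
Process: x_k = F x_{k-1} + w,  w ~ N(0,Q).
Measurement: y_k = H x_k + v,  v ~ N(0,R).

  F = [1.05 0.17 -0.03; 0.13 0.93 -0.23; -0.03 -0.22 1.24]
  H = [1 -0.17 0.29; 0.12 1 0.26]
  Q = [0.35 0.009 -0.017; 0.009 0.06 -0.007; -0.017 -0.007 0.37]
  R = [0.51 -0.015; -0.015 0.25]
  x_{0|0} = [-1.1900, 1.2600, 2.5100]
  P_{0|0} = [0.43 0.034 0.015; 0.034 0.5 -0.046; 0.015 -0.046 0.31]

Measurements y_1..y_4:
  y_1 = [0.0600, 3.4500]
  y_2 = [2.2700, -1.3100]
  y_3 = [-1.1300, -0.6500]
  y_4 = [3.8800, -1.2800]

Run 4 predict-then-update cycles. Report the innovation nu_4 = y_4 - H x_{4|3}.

innov = [3.7481, 0.2937]

step 1: x^-=[-1.1106, 0.4398, 2.8709]  P^-=[0.8505 0.1822 -0.0593; 0.1822 0.5431 -0.2542; -0.0593 -0.2542 0.8957]  S=[1.3802 0.1608; 0.1608 0.7738]  K=[0.5542 0.2323; -0.0650 0.6583; 0.1853 -0.0752]  nu=[0.4128, 2.3970]  x^+=[-0.3250, 1.9909, 2.7671]  P^+=[0.3434 0.0574 -0.1877; 0.0574 0.2158 -0.2196; -0.1877 -0.2196 0.8484]
step 2: x^-=[-0.0858, 1.1728, 3.0030]  P^-=[0.7701 0.2139 -0.3733; 0.2139 0.4164 -0.5936; -0.3733 -0.5936 1.8198]  S=[1.2145 0.0974; 0.0974 0.5198]  K=[0.4901 0.3107; -0.0693 0.5664; 0.2393 -0.3628]  nu=[1.6843, -3.2533]  x^+=[-0.2711, -0.7867, 4.5865]  P^+=[0.3985 0.1387 -0.4471; 0.1387 0.2514 -0.4823; -0.4471 -0.4823 1.6987]
step 3: x^-=[-0.5560, -1.8218, 5.8685]  P^-=[0.8808 0.3955 -0.8223; 0.3955 0.6406 -1.2081; -0.8223 -1.2081 3.2927]  S=[1.1940 0.0781; 0.0781 0.5413]  K=[0.4512 0.4657; -0.0996 0.7053; 0.3407 -0.8816]  nu=[-2.5855, -0.2873]  x^+=[-1.8565, -1.7670, 5.2409]  P^+=[0.4875 0.2500 -0.7649; 0.2500 0.3705 -0.8566; -0.7649 -0.8566 2.7802]
step 4: x^-=[-2.4069, -3.0901, 6.9431]  P^-=[1.0468 0.6481 -1.3915; 0.6481 1.0084 -2.0515; -1.3915 -2.0515 5.1908]  S=[1.1974 0.0510; 0.0510 0.6263]  K=[0.4187 0.6236; -0.1368 0.8937; 0.4470 -1.4236]  nu=[3.7481, 0.2937]  x^+=[-0.6545, -3.3404, 8.2003]  P^+=[0.5667 0.3529 -1.0433; 0.3529 0.4982 -1.2117; -1.0433 -1.2117 3.7471]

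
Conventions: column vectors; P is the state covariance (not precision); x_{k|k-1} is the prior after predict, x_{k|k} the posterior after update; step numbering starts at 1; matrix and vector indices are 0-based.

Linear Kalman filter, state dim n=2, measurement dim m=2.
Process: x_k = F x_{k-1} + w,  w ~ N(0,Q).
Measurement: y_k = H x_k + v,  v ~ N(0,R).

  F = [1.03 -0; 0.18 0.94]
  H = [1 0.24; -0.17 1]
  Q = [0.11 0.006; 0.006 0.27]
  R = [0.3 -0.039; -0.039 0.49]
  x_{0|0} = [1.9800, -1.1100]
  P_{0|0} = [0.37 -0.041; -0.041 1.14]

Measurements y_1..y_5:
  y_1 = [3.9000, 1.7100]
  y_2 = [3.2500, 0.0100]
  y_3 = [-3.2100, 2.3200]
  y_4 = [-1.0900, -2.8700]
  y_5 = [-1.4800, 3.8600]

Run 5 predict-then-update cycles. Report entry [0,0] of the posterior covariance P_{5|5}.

P_post[0,0] = 0.1409

step 1: x^-=[2.0394, -0.6870]  P^-=[0.5025 0.0349; 0.0349 1.2754]  S=[0.8927 0.2151; 0.2151 1.7681]  K=[0.5967 -0.1012; 0.2152 0.6918]  nu=[2.0255, 2.7437]  x^+=[2.9703, 1.6471]  P^+=[0.1926 -0.0401; -0.0401 0.3238]
step 2: x^-=[3.0594, 2.0829]  P^-=[0.3143 0.0029; 0.0029 0.5488]  S=[0.6473 0.0420; 0.0420 1.0469]  K=[0.4910 -0.0680; 0.1744 0.5167]  nu=[-0.3093, -1.5528]  x^+=[3.0131, 1.2266]  P^+=[0.1562 -0.0259; -0.0259 0.2420]
step 3: x^-=[3.1035, 1.6954]  P^-=[0.2757 0.0099; 0.0099 0.4801]  S=[0.6081 0.0388; 0.0388 0.9747]  K=[0.4609 -0.0563; 0.1748 0.4839]  nu=[-6.7204, 1.1522]  x^+=[-0.0586, 1.0781]  P^+=[0.1455 -0.0208; -0.0208 0.2267]
step 4: x^-=[-0.0604, 1.0028]  P^-=[0.2643 0.0128; 0.0128 0.4680]  S=[0.5974 0.0407; 0.0407 0.9613]  K=[0.4512 -0.0525; 0.1770 0.4771]  nu=[-1.2703, -3.8831]  x^+=[-0.4295, -1.0746]  P^+=[0.1420 -0.0192; -0.0192 0.2236]
step 5: x^-=[-0.4424, -1.0874]  P^-=[0.2606 0.0137; 0.0137 0.4657]  S=[0.5941 0.0416; 0.0416 0.9586]  K=[0.4479 -0.0513; 0.1779 0.4757]  nu=[-0.7766, 4.8722]  x^+=[-1.0404, 1.0919]  P^+=[0.1409 -0.0187; -0.0187 0.2230]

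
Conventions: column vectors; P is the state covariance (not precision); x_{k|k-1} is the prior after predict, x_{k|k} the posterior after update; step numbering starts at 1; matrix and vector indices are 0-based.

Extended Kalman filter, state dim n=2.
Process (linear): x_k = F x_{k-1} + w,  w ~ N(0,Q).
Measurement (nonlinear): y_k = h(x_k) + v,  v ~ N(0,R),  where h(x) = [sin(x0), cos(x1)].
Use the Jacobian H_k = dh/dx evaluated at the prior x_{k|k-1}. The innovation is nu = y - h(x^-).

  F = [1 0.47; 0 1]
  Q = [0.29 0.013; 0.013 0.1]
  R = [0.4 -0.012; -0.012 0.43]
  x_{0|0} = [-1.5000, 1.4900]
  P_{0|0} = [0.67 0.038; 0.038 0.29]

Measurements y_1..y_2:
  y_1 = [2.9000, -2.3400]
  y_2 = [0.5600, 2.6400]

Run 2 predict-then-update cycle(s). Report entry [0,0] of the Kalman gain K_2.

step 1: x^-=[-0.7997, 1.4900]  P^-=[1.0598 0.1873; 0.1873 0.3900]  H_jac=[0.6969 0.0000; 0.0000 -0.9967]  S=[0.9147 -0.1421; -0.1421 0.8175]  K=[0.7934 -0.0905; 0.0707 -0.4632]  nu=[3.6171, -2.4207]  x^+=[2.2890, 2.8672]  P^+=[0.4569 0.0486; 0.0486 0.2007]
step 2: x^-=[3.6366, 2.8672]  P^-=[0.8369 0.1559; 0.1559 0.3007]  H_jac=[-0.8800 0.0000; 0.0000 -0.2709]  S=[1.0480 0.0252; 0.0252 0.4521]  K=[-0.7014 -0.0544; -0.1267 -0.1732]  nu=[1.0351, 3.6026]  x^+=[2.7147, 2.1122]  P^+=[0.3181 0.0553; 0.0553 0.2692]

K[0,0] = -0.7014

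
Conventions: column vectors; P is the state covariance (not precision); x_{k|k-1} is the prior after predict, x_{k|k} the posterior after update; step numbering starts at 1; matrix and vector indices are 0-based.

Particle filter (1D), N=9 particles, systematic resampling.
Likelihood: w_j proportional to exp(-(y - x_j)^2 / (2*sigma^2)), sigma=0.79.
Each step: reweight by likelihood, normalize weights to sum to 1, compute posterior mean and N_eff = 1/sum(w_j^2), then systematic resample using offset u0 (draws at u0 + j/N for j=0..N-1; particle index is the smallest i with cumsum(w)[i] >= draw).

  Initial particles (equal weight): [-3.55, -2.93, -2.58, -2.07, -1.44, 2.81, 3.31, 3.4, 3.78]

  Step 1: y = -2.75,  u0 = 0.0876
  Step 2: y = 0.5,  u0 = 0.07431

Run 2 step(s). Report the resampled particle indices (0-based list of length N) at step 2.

step 1: w=[0.1714, 0.2789, 0.2797, 0.1976, 0.0724, 0.0000, 0.0000, 0.0000, 0.0000]  mean=-2.6606  Neff=4.3538  idx=[0, 1, 1, 1, 2, 2, 3, 3, 4]
step 2: w=[0.0000, 0.0013, 0.0013, 0.0013, 0.0083, 0.0083, 0.0834, 0.0834, 0.8125]  mean=-1.5701  Neff=1.4831  idx=[6, 7, 8, 8, 8, 8, 8, 8, 8]

resampled_idx = [6, 7, 8, 8, 8, 8, 8, 8, 8]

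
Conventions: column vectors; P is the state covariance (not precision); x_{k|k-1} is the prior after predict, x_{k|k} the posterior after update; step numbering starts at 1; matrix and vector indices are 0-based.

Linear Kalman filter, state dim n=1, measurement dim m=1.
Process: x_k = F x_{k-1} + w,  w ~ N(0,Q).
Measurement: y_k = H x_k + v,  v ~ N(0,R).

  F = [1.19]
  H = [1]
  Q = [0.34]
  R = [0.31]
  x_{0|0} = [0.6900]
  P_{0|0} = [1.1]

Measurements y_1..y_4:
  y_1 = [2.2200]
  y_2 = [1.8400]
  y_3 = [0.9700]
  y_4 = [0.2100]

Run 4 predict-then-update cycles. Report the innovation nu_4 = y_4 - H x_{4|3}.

innov = [-1.4933]

step 1: x^-=[0.8211]  P^-=[1.8977]  S=[2.2077]  K=[0.8596]  nu=[1.3989]  x^+=[2.0236]  P^+=[0.2665]
step 2: x^-=[2.4080]  P^-=[0.7173]  S=[1.0273]  K=[0.6983]  nu=[-0.5680]  x^+=[2.0114]  P^+=[0.2165]
step 3: x^-=[2.3936]  P^-=[0.6465]  S=[0.9565]  K=[0.6759]  nu=[-1.4236]  x^+=[1.4314]  P^+=[0.2095]
step 4: x^-=[1.7033]  P^-=[0.6367]  S=[0.9467]  K=[0.6726]  nu=[-1.4933]  x^+=[0.6990]  P^+=[0.2085]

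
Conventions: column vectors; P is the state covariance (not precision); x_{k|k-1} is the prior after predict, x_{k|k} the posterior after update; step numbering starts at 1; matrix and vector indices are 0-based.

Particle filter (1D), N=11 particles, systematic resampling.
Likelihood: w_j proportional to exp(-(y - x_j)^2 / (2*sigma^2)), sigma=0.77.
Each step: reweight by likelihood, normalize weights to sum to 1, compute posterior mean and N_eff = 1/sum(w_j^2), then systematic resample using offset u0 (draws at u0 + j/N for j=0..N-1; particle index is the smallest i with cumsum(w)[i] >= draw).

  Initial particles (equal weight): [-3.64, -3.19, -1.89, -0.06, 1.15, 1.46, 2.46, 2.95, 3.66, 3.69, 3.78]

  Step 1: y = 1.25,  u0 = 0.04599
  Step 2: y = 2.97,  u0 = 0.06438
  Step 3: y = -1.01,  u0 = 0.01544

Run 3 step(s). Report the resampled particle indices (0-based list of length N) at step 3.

step 1: w=[0.0000, 0.0000, 0.0001, 0.0909, 0.3832, 0.3724, 0.1124, 0.0338, 0.0029, 0.0026, 0.0017]  mean=1.3816  Neff=3.2511  idx=[3, 4, 4, 4, 4, 5, 5, 5, 5, 6, 6]
step 2: w=[0.0002, 0.0251, 0.0251, 0.0251, 0.0251, 0.0600, 0.0600, 0.0600, 0.0600, 0.3296, 0.3296]  mean=2.0878  Neff=4.2689  idx=[3, 5, 7, 8, 9, 9, 9, 10, 10, 10, 10]
step 3: w=[0.5241, 0.1562, 0.1562, 0.1562, 0.0010, 0.0010, 0.0010, 0.0010, 0.0010, 0.0010, 0.0010]  mean=1.3048  Neff=2.8747  idx=[0, 0, 0, 0, 0, 0, 1, 1, 2, 2, 3]

resampled_idx = [0, 0, 0, 0, 0, 0, 1, 1, 2, 2, 3]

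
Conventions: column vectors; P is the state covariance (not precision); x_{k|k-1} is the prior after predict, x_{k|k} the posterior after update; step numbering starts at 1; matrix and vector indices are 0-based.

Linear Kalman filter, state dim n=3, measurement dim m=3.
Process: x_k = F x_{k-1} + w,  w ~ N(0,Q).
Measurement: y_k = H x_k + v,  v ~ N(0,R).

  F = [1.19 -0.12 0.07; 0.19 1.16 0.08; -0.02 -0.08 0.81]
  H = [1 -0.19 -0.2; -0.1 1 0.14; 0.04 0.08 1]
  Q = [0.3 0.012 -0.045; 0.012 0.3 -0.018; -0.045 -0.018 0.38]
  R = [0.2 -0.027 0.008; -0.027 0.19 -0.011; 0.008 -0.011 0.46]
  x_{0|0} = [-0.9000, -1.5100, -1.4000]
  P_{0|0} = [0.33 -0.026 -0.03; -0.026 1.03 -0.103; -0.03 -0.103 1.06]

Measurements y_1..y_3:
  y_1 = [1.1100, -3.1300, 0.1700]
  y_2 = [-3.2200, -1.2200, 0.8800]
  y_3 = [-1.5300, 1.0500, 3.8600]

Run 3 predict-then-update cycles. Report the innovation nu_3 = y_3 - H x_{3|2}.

innov = [0.5398, 3.4712, 3.1754]

step 1: x^-=[-0.9878, -2.0346, -0.9952]  P^-=[0.7915 -0.0968 0.0013; -0.0968 1.6732 -0.1458; 0.0013 -0.1458 1.0964]  S=[1.1209 -0.5201 -0.1808; -0.5201 1.8711 0.1225; -0.1808 0.1225 1.5445]  K=[0.7942 0.1203 0.0997; 0.0672 0.9121 -0.0747; -0.0880 -0.0661 0.6973]  nu=[1.5122, -1.0549, 1.3675]  x^+=[0.2226, -2.9972, -0.1050]  P^+=[0.1671 0.0110 0.0433; 0.0110 0.1816 -0.0588; 0.0433 -0.0588 0.3238]
step 2: x^-=[0.6172, -3.4429, 0.1503]  P^-=[0.5460 0.0417 0.0179; 0.0417 0.5477 -0.0632; 0.0179 -0.0632 0.5999]  S=[0.7619 -0.1428 -0.0647; -0.1428 0.7284 0.0503; -0.0647 0.0503 1.0559]  K=[0.7314 0.1236 0.0797; 0.0715 0.7514 -0.0482; -0.0758 -0.0276 0.5607]  nu=[-4.4613, 2.2636, 0.9805]  x^+=[-2.2878, -2.1081, 0.9758]  P^+=[0.1529 0.0134 0.0340; 0.0134 0.1486 -0.0423; 0.0340 -0.0423 0.2597]
step 3: x^-=[-2.4013, -2.8020, 1.0048]  P^-=[0.5225 0.0462 0.0033; 0.0462 0.5063 -0.0504; 0.0033 -0.0504 0.5558]  S=[0.7403 -0.1320 -0.0730; -0.1320 0.6890 0.0554; -0.0730 0.0554 1.0124]  K=[0.7224 0.1244 0.0728; 0.0729 0.7353 -0.0429; -0.0831 -0.0201 0.5403]  nu=[0.5398, 3.4712, 3.1754]  x^+=[-1.3482, -0.3465, 2.6059]  P^+=[0.1505 0.0141 0.0308; 0.0141 0.1451 -0.0394; 0.0308 -0.0394 0.2500]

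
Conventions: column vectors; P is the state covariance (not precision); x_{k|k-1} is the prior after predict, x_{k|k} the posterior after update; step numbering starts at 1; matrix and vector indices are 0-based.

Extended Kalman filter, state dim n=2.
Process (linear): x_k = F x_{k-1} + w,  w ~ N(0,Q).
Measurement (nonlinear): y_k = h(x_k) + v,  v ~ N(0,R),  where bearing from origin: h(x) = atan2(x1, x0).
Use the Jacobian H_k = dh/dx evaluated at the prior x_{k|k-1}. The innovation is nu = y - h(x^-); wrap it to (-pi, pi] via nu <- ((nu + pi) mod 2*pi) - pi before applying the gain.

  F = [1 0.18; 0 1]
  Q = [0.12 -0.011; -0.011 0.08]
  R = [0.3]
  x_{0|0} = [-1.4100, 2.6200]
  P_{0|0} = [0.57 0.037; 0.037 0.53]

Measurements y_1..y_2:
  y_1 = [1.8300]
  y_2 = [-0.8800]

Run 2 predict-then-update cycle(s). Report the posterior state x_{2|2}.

x_post = [1.3297, 3.2182]

step 1: x^-=[-0.9384, 2.6200]  P^-=[0.7205 0.1214; 0.1214 0.6100]  H_jac=[-0.3383 -0.1212]  S=[0.4014]  K=[-0.6439; -0.2865]  nu=[-0.0847]  x^+=[-0.8838, 2.6443]  P^+=[0.5541 0.0474; 0.0474 0.5771]
step 2: x^-=[-0.4079, 2.6443]  P^-=[0.7098 0.1402; 0.1402 0.6571]  H_jac=[-0.3694 -0.0570]  S=[0.4049]  K=[-0.6673; -0.2204]  nu=[-2.6038]  x^+=[1.3297, 3.2182]  P^+=[0.5295 0.0807; 0.0807 0.6374]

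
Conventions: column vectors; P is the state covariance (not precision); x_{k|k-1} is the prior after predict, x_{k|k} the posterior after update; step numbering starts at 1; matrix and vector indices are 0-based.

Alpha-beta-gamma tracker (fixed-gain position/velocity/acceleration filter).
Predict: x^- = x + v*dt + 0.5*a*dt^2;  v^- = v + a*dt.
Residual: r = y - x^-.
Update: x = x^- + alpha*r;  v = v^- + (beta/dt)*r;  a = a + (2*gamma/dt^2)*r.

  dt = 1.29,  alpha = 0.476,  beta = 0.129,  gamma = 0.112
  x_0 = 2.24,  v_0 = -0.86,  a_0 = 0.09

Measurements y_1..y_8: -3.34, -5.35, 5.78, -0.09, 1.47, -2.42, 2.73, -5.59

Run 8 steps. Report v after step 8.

v_post = 2.9674

step 1: x_pred=1.2055  r=-4.5455  x^+=-0.9582  v^+=-1.1984  a^+=-0.5219
step 2: x_pred=-2.9384  r=-2.4116  x^+=-4.0863  v^+=-2.1128  a^+=-0.8465
step 3: x_pred=-7.5161  r=13.2961  x^+=-1.1872  v^+=-1.8751  a^+=0.9433
step 4: x_pred=-2.8213  r=2.7313  x^+=-1.5212  v^+=-0.3852  a^+=1.3109
step 5: x_pred=-0.9273  r=2.3973  x^+=0.2138  v^+=1.5456  a^+=1.6336
step 6: x_pred=3.5669  r=-5.9869  x^+=0.7172  v^+=3.0543  a^+=0.8277
step 7: x_pred=5.3459  r=-2.6159  x^+=4.1008  v^+=3.8605  a^+=0.4756
step 8: x_pred=9.4765  r=-15.0665  x^+=2.3049  v^+=2.9674  a^+=-1.5525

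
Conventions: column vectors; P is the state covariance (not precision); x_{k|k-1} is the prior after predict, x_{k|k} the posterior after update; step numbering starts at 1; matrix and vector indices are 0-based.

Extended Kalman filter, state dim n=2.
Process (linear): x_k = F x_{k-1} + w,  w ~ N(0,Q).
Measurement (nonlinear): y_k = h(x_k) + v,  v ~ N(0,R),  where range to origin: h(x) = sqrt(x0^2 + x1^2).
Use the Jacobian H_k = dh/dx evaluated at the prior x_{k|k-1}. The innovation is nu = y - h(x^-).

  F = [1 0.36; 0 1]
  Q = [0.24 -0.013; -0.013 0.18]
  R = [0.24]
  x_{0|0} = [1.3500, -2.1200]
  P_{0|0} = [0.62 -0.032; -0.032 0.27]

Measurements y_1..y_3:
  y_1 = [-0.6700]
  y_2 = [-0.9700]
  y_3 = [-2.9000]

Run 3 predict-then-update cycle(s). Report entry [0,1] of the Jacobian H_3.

step 1: x^-=[0.5868, -2.1200]  P^-=[0.8720 0.0522; 0.0522 0.4500]  H_jac=[0.2668 -0.9638]  S=[0.6932]  K=[0.2630; -0.6056]  nu=[-2.8697]  x^+=[-0.1679, -0.3822]  P^+=[0.8240 0.1626; 0.1626 0.1958]
step 2: x^-=[-0.3055, -0.3822]  P^-=[1.2065 0.2201; 0.2201 0.3758]  H_jac=[-0.6243 -0.7812]  S=[1.1543]  K=[-0.8015; -0.3734]  nu=[-1.4593]  x^+=[0.8642, 0.1626]  P^+=[0.4649 -0.1253; -0.1253 0.2149]
step 3: x^-=[0.9227, 0.1626]  P^-=[0.6425 -0.0610; -0.0610 0.3949]  H_jac=[0.9848 0.1736]  S=[0.8542]  K=[0.7284; 0.0099]  nu=[-3.8369]  x^+=[-1.8720, 0.1245]  P^+=[0.1893 -0.0672; -0.0672 0.3948]

H_jac[0,1] = 0.1736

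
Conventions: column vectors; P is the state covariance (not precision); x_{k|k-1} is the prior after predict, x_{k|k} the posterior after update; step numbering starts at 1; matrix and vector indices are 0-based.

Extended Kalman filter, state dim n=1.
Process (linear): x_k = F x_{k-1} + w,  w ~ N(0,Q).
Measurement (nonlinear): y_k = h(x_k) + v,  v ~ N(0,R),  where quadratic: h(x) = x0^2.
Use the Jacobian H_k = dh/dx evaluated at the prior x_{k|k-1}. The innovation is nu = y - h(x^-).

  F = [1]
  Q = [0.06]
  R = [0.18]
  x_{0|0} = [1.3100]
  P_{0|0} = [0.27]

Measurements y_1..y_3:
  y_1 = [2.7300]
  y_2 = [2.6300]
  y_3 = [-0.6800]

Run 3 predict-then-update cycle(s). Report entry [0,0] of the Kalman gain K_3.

step 1: x^-=[1.3100]  P^-=[0.3300]  H_jac=[2.6200]  S=[2.4453]  K=[0.3536]  nu=[1.0139]  x^+=[1.6685]  P^+=[0.0243]
step 2: x^-=[1.6685]  P^-=[0.0843]  H_jac=[3.3370]  S=[1.1186]  K=[0.2515]  nu=[-0.1539]  x^+=[1.6298]  P^+=[0.0136]
step 3: x^-=[1.6298]  P^-=[0.0736]  H_jac=[3.2596]  S=[0.9616]  K=[0.2494]  nu=[-3.3363]  x^+=[0.7979]  P^+=[0.0138]

K[0,0] = 0.2494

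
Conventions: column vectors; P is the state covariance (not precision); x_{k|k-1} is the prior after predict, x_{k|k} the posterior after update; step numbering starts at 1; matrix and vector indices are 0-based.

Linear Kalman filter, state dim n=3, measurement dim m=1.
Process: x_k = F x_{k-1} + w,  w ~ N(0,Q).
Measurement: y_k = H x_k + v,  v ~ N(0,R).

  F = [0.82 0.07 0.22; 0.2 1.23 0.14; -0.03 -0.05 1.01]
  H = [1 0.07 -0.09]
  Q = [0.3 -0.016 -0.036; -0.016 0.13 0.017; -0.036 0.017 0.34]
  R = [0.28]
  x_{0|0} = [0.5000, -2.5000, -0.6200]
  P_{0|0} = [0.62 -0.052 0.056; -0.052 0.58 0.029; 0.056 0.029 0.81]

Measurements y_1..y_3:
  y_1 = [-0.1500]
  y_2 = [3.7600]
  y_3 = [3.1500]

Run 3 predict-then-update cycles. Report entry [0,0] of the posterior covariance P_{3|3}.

P_post[0,0] = 0.2079

step 1: x^-=[0.0986, -3.0618, -0.5162]  P^-=[0.7741 0.1244 0.1767; 0.1244 1.0357 0.1415; 0.1767 0.1415 1.1618]  S=[1.0524]  K=[0.7287; 0.1750; 0.0779]  nu=[-0.0807]  x^+=[0.0398, -3.0759, -0.5225]  P^+=[0.2152 -0.0098 0.1169; -0.0098 1.0035 0.1271; 0.1169 0.1271 1.1554]
step 2: x^-=[-0.2977, -3.8486, -0.3751]  P^-=[0.5505 0.1855 0.3160; 0.1855 1.7249 0.2980; 0.3160 0.2980 1.5014]  S=[0.8165]  K=[0.6554; 0.3422; 0.2471]  nu=[4.2933]  x^+=[2.5160, -2.3794, 0.6856]  P^+=[0.1999 0.0024 0.1838; 0.0024 1.6293 0.2290; 0.1838 0.2290 1.4515]
step 3: x^-=[2.0474, -2.3275, 0.7360]  P^-=[0.5863 0.2976 0.4405; 0.2976 2.7217 0.4399; 0.4405 0.4399 1.7907]  S=[0.8509]  K=[0.6669; 0.5271; 0.3644]  nu=[1.3318]  x^+=[2.9355, -1.6256, 1.2213]  P^+=[0.2079 -0.0015 0.2337; -0.0015 2.4853 0.2765; 0.2337 0.2765 1.6777]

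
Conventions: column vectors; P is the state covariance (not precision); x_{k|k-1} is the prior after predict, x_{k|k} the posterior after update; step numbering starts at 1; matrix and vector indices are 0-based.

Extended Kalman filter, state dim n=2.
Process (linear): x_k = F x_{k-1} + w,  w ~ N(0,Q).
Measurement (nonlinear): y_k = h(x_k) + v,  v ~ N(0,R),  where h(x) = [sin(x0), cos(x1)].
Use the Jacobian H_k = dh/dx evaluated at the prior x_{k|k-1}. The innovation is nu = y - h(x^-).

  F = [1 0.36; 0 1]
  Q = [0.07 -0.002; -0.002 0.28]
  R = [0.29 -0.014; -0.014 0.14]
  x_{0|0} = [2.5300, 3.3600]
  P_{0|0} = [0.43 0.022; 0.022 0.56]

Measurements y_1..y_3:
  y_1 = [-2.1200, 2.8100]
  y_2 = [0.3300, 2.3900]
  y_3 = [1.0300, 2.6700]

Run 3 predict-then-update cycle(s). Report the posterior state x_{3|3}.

step 1: x^-=[3.7396, 3.3600]  P^-=[0.5884 0.2216; 0.2216 0.8400]  H_jac=[-0.8265 0.0000; 0.0000 0.2167]  S=[0.6919 -0.0537; -0.0537 0.1794]  K=[-0.6983 0.0587; -0.1904 0.9574]  nu=[-1.5570, 3.7862]  x^+=[5.0490, 7.2813]  P^+=[0.2460 0.0830; 0.0830 0.6309]
step 2: x^-=[7.6703, 7.2813]  P^-=[0.4576 0.3082; 0.3082 0.9109]  H_jac=[0.1827 0.0000; 0.0000 -0.8404]  S=[0.3053 -0.0613; -0.0613 0.7834]  K=[0.2107 -0.3141; -0.0121 -0.9782]  nu=[-0.6532, 1.8481]  x^+=[6.9521, 5.4814]  P^+=[0.3586 0.0558; 0.0558 0.1627]
step 3: x^-=[8.9255, 5.4814]  P^-=[0.4899 0.1124; 0.1124 0.4427]  H_jac=[-0.8779 0.0000; 0.0000 0.7186]  S=[0.6676 -0.0849; -0.0849 0.3686]  K=[-0.6350 0.0729; -0.0392 0.8541]  nu=[0.5512, 1.9746]  x^+=[8.7194, 7.1462]  P^+=[0.2109 0.0266; 0.0266 0.1672]

x_post = [8.7194, 7.1462]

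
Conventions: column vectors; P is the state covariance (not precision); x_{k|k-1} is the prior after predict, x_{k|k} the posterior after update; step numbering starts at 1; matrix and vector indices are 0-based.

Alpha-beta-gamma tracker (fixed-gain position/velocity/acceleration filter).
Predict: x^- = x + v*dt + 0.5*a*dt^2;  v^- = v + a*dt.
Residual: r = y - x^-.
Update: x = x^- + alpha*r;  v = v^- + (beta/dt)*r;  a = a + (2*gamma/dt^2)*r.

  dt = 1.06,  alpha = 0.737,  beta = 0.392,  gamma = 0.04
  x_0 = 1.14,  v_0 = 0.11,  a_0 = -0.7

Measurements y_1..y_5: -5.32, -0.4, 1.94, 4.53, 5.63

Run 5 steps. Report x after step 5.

x_post = 5.4612

step 1: x_pred=0.8633  r=-6.1833  x^+=-3.6938  v^+=-2.9187  a^+=-1.1403
step 2: x_pred=-7.4282  r=7.0282  x^+=-2.2484  v^+=-1.5282  a^+=-0.6398
step 3: x_pred=-4.2278  r=6.1678  x^+=0.3179  v^+=0.0744  a^+=-0.2007
step 4: x_pred=0.2840  r=4.2460  x^+=3.4133  v^+=1.4319  a^+=0.1016
step 5: x_pred=4.9882  r=0.6418  x^+=5.4612  v^+=1.7770  a^+=0.1473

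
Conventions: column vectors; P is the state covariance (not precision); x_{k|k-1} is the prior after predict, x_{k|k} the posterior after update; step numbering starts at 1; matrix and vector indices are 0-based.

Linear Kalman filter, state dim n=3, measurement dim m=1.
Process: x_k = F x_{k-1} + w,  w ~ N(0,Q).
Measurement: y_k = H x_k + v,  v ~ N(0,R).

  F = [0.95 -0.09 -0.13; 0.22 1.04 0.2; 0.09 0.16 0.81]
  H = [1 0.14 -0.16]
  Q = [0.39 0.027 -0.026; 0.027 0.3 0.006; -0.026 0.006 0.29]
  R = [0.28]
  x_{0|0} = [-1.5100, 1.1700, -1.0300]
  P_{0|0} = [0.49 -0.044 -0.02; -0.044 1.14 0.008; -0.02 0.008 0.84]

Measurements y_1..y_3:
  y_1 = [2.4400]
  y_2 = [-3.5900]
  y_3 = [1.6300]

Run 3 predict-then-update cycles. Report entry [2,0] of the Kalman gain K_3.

K[2,0] = -0.2834

step 1: x^-=[-1.4059, 0.6786, -0.7830]  P^-=[0.8683 -0.0462 -0.1112; -0.0462 1.5718 0.3389; -0.1112 0.3389 0.8722]  S=[1.2089]  K=[0.7276; 0.0990; -0.1682]  nu=[3.6256]  x^+=[1.2322, 1.0374, -1.3928]  P^+=[0.2283 -0.1332 0.0367; -0.1332 1.5599 0.3590; 0.0367 0.3590 0.8380]
step 2: x^-=[1.2583, 1.0714, -0.8512]  P^-=[0.6449 -0.2712 -0.1422; -0.2712 2.1234 0.7098; -0.1422 0.7098 0.9761]  S=[0.9293]  K=[0.6776; -0.0941; -0.2141]  nu=[-5.1345]  x^+=[-2.2209, 1.5546, 0.2481]  P^+=[0.2182 -0.2119 -0.0073; -0.2119 2.1152 0.6911; -0.0073 0.6911 0.9335]
step 3: x^-=[-2.2820, 1.1779, 0.2498]  P^-=[0.6741 -0.4619 -0.2369; -0.4619 2.8255 1.0891; -0.2369 1.0891 1.1304]  S=[0.9361]  K=[0.6915; -0.2570; -0.2834]  nu=[3.7871]  x^+=[0.3368, 0.2047, -0.8235]  P^+=[0.2264 -0.2955 -0.0535; -0.2955 2.7637 1.0209; -0.0535 1.0209 1.0552]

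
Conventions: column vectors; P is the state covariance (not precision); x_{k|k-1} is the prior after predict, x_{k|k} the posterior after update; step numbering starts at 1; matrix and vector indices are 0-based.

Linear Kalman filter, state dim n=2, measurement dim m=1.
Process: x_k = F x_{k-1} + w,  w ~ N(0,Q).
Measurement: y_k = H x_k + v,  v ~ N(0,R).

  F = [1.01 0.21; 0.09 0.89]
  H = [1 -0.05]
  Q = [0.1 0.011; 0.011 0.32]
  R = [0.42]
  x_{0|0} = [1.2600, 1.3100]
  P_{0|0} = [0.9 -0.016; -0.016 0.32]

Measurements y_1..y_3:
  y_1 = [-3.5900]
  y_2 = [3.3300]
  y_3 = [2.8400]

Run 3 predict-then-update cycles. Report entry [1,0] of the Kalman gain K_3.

step 1: x^-=[1.5477, 1.2793]  P^-=[1.0254 0.1379; 0.1379 0.5782]  S=[1.4331]  K=[0.7107; 0.0761]  nu=[-5.0737]  x^+=[-2.0583, 0.8933]  P^+=[0.3015 0.0604; 0.0604 0.5699]
step 2: x^-=[-1.8913, 0.6098]  P^-=[0.4584 0.2004; 0.2004 0.7835]  S=[0.8603]  K=[0.5212; 0.1874]  nu=[5.2518]  x^+=[0.8457, 1.5940]  P^+=[0.2247 0.1164; 0.1164 0.7533]
step 3: x^-=[1.1889, 1.4948]  P^-=[0.4118 0.2790; 0.2790 0.9372]  S=[0.8063]  K=[0.4935; 0.2880]  nu=[1.7258]  x^+=[2.0406, 1.9918]  P^+=[0.2155 0.1645; 0.1645 0.8703]

K[1,0] = 0.2880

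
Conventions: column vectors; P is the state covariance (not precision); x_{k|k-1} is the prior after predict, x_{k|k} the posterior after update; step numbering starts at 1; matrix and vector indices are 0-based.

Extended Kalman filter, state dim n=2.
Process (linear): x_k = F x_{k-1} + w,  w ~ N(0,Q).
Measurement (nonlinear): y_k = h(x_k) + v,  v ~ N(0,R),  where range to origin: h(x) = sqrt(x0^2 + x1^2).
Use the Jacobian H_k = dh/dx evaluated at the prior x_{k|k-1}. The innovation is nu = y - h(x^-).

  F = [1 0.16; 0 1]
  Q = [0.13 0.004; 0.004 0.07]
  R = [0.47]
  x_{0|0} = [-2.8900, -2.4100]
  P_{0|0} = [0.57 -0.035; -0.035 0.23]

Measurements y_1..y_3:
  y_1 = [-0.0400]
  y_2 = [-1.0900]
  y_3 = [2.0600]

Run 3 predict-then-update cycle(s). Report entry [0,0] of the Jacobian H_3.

H_jac[0,0] = -0.4546

step 1: x^-=[-3.2756, -2.4100]  P^-=[0.6947 0.0058; 0.0058 0.3000]  H_jac=[-0.8055 -0.5926]  S=[1.0316]  K=[-0.5457; -0.1769]  nu=[-4.1067]  x^+=[-1.0344, -1.6837]  P^+=[0.3874 -0.0938; -0.0938 0.2677]
step 2: x^-=[-1.3038, -1.6837]  P^-=[0.4943 -0.0469; -0.0469 0.3377]  H_jac=[-0.6123 -0.7906]  S=[0.8210]  K=[-0.3234; -0.2902]  nu=[-3.2195]  x^+=[-0.2626, -0.7492]  P^+=[0.4084 -0.1240; -0.1240 0.2686]
step 3: x^-=[-0.3824, -0.7492]  P^-=[0.5056 -0.0770; -0.0770 0.3386]  H_jac=[-0.4546 -0.8907]  S=[0.7807]  K=[-0.2065; -0.3414]  nu=[1.2188]  x^+=[-0.6342, -1.1653]  P^+=[0.4723 -0.1321; -0.1321 0.2476]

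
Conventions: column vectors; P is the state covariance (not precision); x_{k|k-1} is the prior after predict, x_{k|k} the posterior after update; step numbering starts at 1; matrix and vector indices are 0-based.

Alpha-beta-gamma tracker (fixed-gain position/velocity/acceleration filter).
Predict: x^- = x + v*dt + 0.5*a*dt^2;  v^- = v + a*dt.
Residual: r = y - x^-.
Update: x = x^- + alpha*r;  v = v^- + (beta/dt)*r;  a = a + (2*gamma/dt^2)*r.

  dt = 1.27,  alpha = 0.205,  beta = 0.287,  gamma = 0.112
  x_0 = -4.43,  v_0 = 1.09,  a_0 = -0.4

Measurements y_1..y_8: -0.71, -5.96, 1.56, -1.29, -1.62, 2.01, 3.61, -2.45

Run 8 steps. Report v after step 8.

step 1: x_pred=-3.3683  r=2.6583  x^+=-2.8233  v^+=1.1827  a^+=-0.0308
step 2: x_pred=-1.3461  r=-4.6139  x^+=-2.2920  v^+=0.1009  a^+=-0.6716
step 3: x_pred=-2.7054  r=4.2654  x^+=-1.8310  v^+=0.2119  a^+=-0.0792
step 4: x_pred=-1.6257  r=0.3357  x^+=-1.5569  v^+=0.1872  a^+=-0.0326
step 5: x_pred=-1.3455  r=-0.2745  x^+=-1.4018  v^+=0.0838  a^+=-0.0707
step 6: x_pred=-1.3524  r=3.3624  x^+=-0.6631  v^+=0.7538  a^+=0.3963
step 7: x_pred=0.6138  r=2.9962  x^+=1.2280  v^+=1.9341  a^+=0.8124
step 8: x_pred=4.3395  r=-6.7895  x^+=2.9477  v^+=1.4315  a^+=-0.1306

v_post = 1.4315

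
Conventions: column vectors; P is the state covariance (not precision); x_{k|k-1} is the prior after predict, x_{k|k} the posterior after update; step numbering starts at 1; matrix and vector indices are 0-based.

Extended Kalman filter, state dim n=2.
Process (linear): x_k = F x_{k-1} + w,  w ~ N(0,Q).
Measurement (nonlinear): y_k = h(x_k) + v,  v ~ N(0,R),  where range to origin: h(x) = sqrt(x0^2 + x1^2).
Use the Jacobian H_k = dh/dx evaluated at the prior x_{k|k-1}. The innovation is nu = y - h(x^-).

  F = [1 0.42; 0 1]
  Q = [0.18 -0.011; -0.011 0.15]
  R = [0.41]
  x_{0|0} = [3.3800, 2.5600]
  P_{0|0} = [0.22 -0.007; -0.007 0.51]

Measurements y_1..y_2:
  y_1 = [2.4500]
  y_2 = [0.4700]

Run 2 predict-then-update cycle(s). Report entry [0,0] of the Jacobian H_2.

step 1: x^-=[4.4552, 2.5600]  P^-=[0.4841 0.1962; 0.1962 0.6600]  H_jac=[0.8671 0.4982]  S=[1.1073]  K=[0.4673; 0.4506]  nu=[-2.6883]  x^+=[3.1988, 1.3486]  P^+=[0.2422 -0.0370; -0.0370 0.4352]
step 2: x^-=[3.7652, 1.3486]  P^-=[0.4679 0.1348; 0.1348 0.5852]  H_jac=[0.9414 0.3372]  S=[0.9769]  K=[0.4975; 0.3319]  nu=[-3.5295]  x^+=[2.0093, 0.1772]  P^+=[0.2262 -0.0265; -0.0265 0.4776]

H_jac[0,0] = 0.9414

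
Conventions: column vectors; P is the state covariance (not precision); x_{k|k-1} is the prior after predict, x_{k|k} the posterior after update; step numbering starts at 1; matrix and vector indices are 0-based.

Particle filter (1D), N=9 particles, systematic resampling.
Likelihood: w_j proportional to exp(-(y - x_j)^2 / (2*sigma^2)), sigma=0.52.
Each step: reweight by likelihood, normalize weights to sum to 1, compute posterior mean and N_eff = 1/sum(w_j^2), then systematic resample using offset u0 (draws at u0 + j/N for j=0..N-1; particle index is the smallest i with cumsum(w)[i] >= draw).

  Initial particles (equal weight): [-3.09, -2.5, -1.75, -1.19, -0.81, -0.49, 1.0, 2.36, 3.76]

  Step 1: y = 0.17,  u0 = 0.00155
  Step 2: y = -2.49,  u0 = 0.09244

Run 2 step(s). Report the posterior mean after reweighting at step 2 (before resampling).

step 1: w=[0.0000, 0.0000, 0.0012, 0.0352, 0.1821, 0.4806, 0.3008, 0.0002, 0.0000]  mean=-0.1257  Neff=2.8103  idx=[3, 4, 5, 5, 5, 5, 5, 6, 6]
step 2: w=[0.8382, 0.1033, 0.0117, 0.0117, 0.0117, 0.0117, 0.0117, 0.0000, 0.0000]  mean=-1.1098  Neff=1.4006  idx=[0, 0, 0, 0, 0, 0, 0, 1, 5]

post_mean = -1.1098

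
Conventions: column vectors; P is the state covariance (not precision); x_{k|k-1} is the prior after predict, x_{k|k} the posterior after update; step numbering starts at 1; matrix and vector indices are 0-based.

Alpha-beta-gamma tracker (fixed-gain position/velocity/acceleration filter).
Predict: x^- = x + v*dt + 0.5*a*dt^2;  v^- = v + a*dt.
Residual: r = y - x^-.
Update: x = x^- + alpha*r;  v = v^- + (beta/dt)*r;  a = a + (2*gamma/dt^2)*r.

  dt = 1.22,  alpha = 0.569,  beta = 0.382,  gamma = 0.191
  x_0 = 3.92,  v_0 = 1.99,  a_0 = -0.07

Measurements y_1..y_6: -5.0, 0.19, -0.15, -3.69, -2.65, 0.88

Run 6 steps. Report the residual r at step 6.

step 1: x_pred=6.2957  r=-11.2957  x^+=-0.1316  v^+=-1.6323  a^+=-2.9691
step 2: x_pred=-4.3325  r=4.5225  x^+=-1.7592  v^+=-3.8385  a^+=-1.8084
step 3: x_pred=-7.7879  r=7.6379  x^+=-3.4419  v^+=-3.6531  a^+=0.1519
step 4: x_pred=-7.7857  r=4.0957  x^+=-5.4552  v^+=-2.1854  a^+=1.2031
step 5: x_pred=-7.2261  r=4.5761  x^+=-4.6223  v^+=0.7152  a^+=2.3775
step 6: x_pred=-1.9804  r=2.8604  x^+=-0.3528  v^+=4.5114  a^+=3.1116

resid = 2.8604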